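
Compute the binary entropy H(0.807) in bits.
0.7077 bits

The binary entropy function is:
H(p) = -p log(p) - (1-p) log(1-p)

H(0.807) = -0.807 × log_2(0.807) - 0.193 × log_2(0.193)
H(0.807) = 0.7077 bits

Note: Binary entropy is maximized at p=0.5 (H=1 bit) and minimized at p=0 or p=1 (H=0).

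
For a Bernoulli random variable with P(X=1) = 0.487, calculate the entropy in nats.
0.6928 nats

The binary entropy function is:
H(p) = -p log(p) - (1-p) log(1-p)

H(0.487) = -0.487 × log_e(0.487) - 0.513 × log_e(0.513)
H(0.487) = 0.6928 nats

Note: Binary entropy is maximized at p=0.5 (H=1 bit) and minimized at p=0 or p=1 (H=0).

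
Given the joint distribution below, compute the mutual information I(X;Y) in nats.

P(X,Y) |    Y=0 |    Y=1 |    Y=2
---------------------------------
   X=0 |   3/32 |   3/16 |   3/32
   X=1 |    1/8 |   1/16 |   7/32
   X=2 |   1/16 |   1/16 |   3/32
0.0605 nats

Mutual information: I(X;Y) = H(X) + H(Y) - H(X,Y)

Marginals:
P(X) = (3/8, 13/32, 7/32), H(X) = 1.0662 nats
P(Y) = (9/32, 5/16, 13/32), H(Y) = 1.0862 nats

Joint entropy: H(X,Y) = 2.0919 nats

I(X;Y) = 1.0662 + 1.0862 - 2.0919 = 0.0605 nats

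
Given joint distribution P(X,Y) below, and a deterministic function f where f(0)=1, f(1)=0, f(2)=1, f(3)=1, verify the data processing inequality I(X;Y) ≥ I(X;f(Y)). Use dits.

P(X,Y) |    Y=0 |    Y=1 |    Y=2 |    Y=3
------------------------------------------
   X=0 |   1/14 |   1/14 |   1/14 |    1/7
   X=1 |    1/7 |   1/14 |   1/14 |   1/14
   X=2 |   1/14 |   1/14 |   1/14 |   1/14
I(X;Y) = 0.0123, I(X;f(Y)) = 0.0006, inequality holds: 0.0123 ≥ 0.0006

Data Processing Inequality: For any Markov chain X → Y → Z, we have I(X;Y) ≥ I(X;Z).

Here Z = f(Y) is a deterministic function of Y, forming X → Y → Z.

Original I(X;Y) = 0.0123 dits

After applying f:
P(X,Z) where Z=f(Y):
- P(X,Z=0) = P(X,Y=1)
- P(X,Z=1) = P(X,Y=0) + P(X,Y=2) + P(X,Y=3)

I(X;Z) = I(X;f(Y)) = 0.0006 dits

Verification: 0.0123 ≥ 0.0006 ✓

Information cannot be created by processing; the function f can only lose information about X.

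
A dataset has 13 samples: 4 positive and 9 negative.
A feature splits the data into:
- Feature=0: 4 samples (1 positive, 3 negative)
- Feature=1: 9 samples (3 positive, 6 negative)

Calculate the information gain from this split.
0.0051 bits

Information Gain = H(Y) - H(Y|Feature)

Before split:
P(positive) = 4/13 = 0.3077
H(Y) = 0.8905 bits

After split:
Feature=0: H = 0.8113 bits (weight = 4/13)
Feature=1: H = 0.9183 bits (weight = 9/13)
H(Y|Feature) = (4/13)×0.8113 + (9/13)×0.9183 = 0.8854 bits

Information Gain = 0.8905 - 0.8854 = 0.0051 bits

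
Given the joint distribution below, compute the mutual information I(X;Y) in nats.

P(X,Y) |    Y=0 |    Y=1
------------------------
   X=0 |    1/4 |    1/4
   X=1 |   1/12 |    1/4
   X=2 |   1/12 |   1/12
0.0297 nats

Mutual information: I(X;Y) = H(X) + H(Y) - H(X,Y)

Marginals:
P(X) = (1/2, 1/3, 1/6), H(X) = 1.0114 nats
P(Y) = (5/12, 7/12), H(Y) = 0.6792 nats

Joint entropy: H(X,Y) = 1.6609 nats

I(X;Y) = 1.0114 + 0.6792 - 1.6609 = 0.0297 nats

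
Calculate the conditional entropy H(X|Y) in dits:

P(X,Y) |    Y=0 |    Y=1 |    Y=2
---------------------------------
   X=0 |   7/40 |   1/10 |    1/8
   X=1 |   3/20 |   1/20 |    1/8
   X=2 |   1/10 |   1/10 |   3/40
0.4642 dits

Using the chain rule: H(X|Y) = H(X,Y) - H(Y)

First, compute H(X,Y) = 0.9312 dits

Marginal P(Y) = (17/40, 1/4, 13/40)
H(Y) = 0.4671 dits

H(X|Y) = H(X,Y) - H(Y) = 0.9312 - 0.4671 = 0.4642 dits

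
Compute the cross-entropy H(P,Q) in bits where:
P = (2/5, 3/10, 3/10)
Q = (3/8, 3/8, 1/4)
1.5905 bits

Cross-entropy: H(P,Q) = -Σ p(x) log q(x)

Alternatively: H(P,Q) = H(P) + D_KL(P||Q)
H(P) = 1.5710 bits
D_KL(P||Q) = 0.0196 bits

H(P,Q) = 1.5710 + 0.0196 = 1.5905 bits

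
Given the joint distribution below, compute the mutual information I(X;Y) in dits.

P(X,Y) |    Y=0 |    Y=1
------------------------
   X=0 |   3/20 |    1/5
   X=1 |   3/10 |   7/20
0.0002 dits

Mutual information: I(X;Y) = H(X) + H(Y) - H(X,Y)

Marginals:
P(X) = (7/20, 13/20), H(X) = 0.2812 dits
P(Y) = (9/20, 11/20), H(Y) = 0.2989 dits

Joint entropy: H(X,Y) = 0.5798 dits

I(X;Y) = 0.2812 + 0.2989 - 0.5798 = 0.0002 dits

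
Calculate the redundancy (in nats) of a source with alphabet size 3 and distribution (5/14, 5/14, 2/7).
0.0052 nats

Redundancy measures how far a source is from maximum entropy:
R = H_max - H(X)

Maximum entropy for 3 symbols: H_max = log_e(3) = 1.0986 nats
Actual entropy: H(X) = 1.0934 nats
Redundancy: R = 1.0986 - 1.0934 = 0.0052 nats

This redundancy represents potential for compression: the source could be compressed by 0.0052 nats per symbol.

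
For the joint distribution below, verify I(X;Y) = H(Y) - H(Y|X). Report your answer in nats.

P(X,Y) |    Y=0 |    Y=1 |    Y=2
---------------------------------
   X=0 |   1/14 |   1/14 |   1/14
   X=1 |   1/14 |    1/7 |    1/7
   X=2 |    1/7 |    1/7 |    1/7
I(X;Y) = 0.0104 nats

Mutual information has multiple equivalent forms:
- I(X;Y) = H(X) - H(X|Y)
- I(X;Y) = H(Y) - H(Y|X)
- I(X;Y) = H(X) + H(Y) - H(X,Y)

Computing all quantities:
H(X) = 1.0609, H(Y) = 1.0934, H(X,Y) = 2.1440
H(X|Y) = 1.0506, H(Y|X) = 1.0830

Verification:
H(X) - H(X|Y) = 1.0609 - 1.0506 = 0.0104
H(Y) - H(Y|X) = 1.0934 - 1.0830 = 0.0104
H(X) + H(Y) - H(X,Y) = 1.0609 + 1.0934 - 2.1440 = 0.0104

All forms give I(X;Y) = 0.0104 nats. ✓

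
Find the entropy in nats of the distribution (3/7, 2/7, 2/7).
1.0790 nats

Shannon entropy is H(X) = -Σ p(x) log p(x).

For P = (3/7, 2/7, 2/7):
H = -3/7 × log_e(3/7) -2/7 × log_e(2/7) -2/7 × log_e(2/7)
H = 1.0790 nats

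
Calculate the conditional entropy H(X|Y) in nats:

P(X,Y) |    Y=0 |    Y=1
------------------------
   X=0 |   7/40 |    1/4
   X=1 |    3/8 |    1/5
0.6532 nats

Using the chain rule: H(X|Y) = H(X,Y) - H(Y)

First, compute H(X,Y) = 1.3413 nats

Marginal P(Y) = (11/20, 9/20)
H(Y) = 0.6881 nats

H(X|Y) = H(X,Y) - H(Y) = 1.3413 - 0.6881 = 0.6532 nats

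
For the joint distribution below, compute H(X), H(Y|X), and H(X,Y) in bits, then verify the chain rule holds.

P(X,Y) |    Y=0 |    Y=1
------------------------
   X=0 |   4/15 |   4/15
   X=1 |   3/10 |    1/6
H(X,Y) = 1.9689, H(X) = 0.9968, H(Y|X) = 0.9721 (all in bits)

Chain rule: H(X,Y) = H(X) + H(Y|X)

Left side — joint entropy directly:
H(X,Y) = -Σ p(x,y) log p(x,y) = 1.9689 bits

Right side — compute H(Y|X) from the conditional distributions:
P(X) = (8/15, 7/15), so H(X) = 0.9968 bits
H(Y|X) = Σ_x P(X=x) · H(Y|X=x):
  P(Y|X=0) = (1/2, 1/2), H(Y|X=0) = 1.0000, weight P(X=0) = 8/15
  P(Y|X=1) = (9/14, 5/14), H(Y|X=1) = 0.9403, weight P(X=1) = 7/15
H(Y|X) = 0.9721 bits

H(X) + H(Y|X) = 0.9968 + 0.9721 = 1.9689 bits

Both sides equal 1.9689 bits. ✓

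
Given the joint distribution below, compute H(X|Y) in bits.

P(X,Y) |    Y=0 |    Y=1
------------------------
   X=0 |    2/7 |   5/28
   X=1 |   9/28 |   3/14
0.9961 bits

Using the chain rule: H(X|Y) = H(X,Y) - H(Y)

First, compute H(X,Y) = 1.9628 bits

Marginal P(Y) = (17/28, 11/28)
H(Y) = 0.9666 bits

H(X|Y) = H(X,Y) - H(Y) = 1.9628 - 0.9666 = 0.9961 bits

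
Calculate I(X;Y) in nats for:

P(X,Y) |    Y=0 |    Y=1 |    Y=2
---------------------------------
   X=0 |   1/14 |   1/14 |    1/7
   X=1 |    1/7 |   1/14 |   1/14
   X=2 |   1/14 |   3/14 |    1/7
0.0658 nats

Mutual information: I(X;Y) = H(X) + H(Y) - H(X,Y)

Marginals:
P(X) = (2/7, 2/7, 3/7), H(X) = 1.0790 nats
P(Y) = (2/7, 5/14, 5/14), H(Y) = 1.0934 nats

Joint entropy: H(X,Y) = 2.1066 nats

I(X;Y) = 1.0790 + 1.0934 - 2.1066 = 0.0658 nats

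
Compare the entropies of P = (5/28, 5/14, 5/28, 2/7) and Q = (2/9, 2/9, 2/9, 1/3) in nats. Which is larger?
Q

Computing entropies in nats:
H(P) = 1.3409
H(Q) = 1.3689

Distribution Q has higher entropy.

Intuition: The distribution closer to uniform (more spread out) has higher entropy.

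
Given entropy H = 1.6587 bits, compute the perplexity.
3.1573

Perplexity is 2^H (or exp(H) for natural log).

H = 1.6587 bits
Perplexity = 2^1.6587 = 3.1573

Interpretation: The model's uncertainty is equivalent to choosing uniformly among 3.2 options.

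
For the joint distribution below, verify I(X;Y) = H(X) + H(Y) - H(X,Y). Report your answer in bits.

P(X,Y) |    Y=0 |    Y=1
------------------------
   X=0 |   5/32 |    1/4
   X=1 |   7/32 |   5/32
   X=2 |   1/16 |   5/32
I(X;Y) = 0.0419 bits

Mutual information has multiple equivalent forms:
- I(X;Y) = H(X) - H(X|Y)
- I(X;Y) = H(Y) - H(Y|X)
- I(X;Y) = H(X) + H(Y) - H(X,Y)

Computing all quantities:
H(X) = 1.5382, H(Y) = 0.9887, H(X,Y) = 2.4850
H(X|Y) = 1.4963, H(Y|X) = 0.9468

Verification:
H(X) - H(X|Y) = 1.5382 - 1.4963 = 0.0419
H(Y) - H(Y|X) = 0.9887 - 0.9468 = 0.0419
H(X) + H(Y) - H(X,Y) = 1.5382 + 0.9887 - 2.4850 = 0.0419

All forms give I(X;Y) = 0.0419 bits. ✓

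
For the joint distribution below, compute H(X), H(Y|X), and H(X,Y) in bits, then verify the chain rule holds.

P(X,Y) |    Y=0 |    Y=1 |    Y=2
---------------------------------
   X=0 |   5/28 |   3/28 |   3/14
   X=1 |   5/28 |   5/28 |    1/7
H(X,Y) = 2.5540, H(X) = 1.0000, H(Y|X) = 1.5540 (all in bits)

Chain rule: H(X,Y) = H(X) + H(Y|X)

Left side — joint entropy directly:
H(X,Y) = -Σ p(x,y) log p(x,y) = 2.5540 bits

Right side — compute H(Y|X) from the conditional distributions:
P(X) = (1/2, 1/2), so H(X) = 1.0000 bits
H(Y|X) = Σ_x P(X=x) · H(Y|X=x):
  P(Y|X=0) = (5/14, 3/14, 3/7), H(Y|X=0) = 1.5306, weight P(X=0) = 1/2
  P(Y|X=1) = (5/14, 5/14, 2/7), H(Y|X=1) = 1.5774, weight P(X=1) = 1/2
H(Y|X) = 1.5540 bits

H(X) + H(Y|X) = 1.0000 + 1.5540 = 2.5540 bits

Both sides equal 2.5540 bits. ✓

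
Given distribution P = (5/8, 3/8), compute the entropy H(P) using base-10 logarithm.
0.2873 dits

Shannon entropy is H(X) = -Σ p(x) log p(x).

For P = (5/8, 3/8):
H = -5/8 × log_10(5/8) -3/8 × log_10(3/8)
H = 0.2873 dits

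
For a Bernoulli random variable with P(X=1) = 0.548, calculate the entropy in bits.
0.9933 bits

The binary entropy function is:
H(p) = -p log(p) - (1-p) log(1-p)

H(0.548) = -0.548 × log_2(0.548) - 0.452 × log_2(0.452)
H(0.548) = 0.9933 bits

Note: Binary entropy is maximized at p=0.5 (H=1 bit) and minimized at p=0 or p=1 (H=0).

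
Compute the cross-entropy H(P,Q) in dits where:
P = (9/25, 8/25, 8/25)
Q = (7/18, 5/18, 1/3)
0.4784 dits

Cross-entropy: H(P,Q) = -Σ p(x) log q(x)

Alternatively: H(P,Q) = H(P) + D_KL(P||Q)
H(P) = 0.4764 dits
D_KL(P||Q) = 0.0019 dits

H(P,Q) = 0.4764 + 0.0019 = 0.4784 dits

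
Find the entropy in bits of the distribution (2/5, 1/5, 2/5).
1.5219 bits

Shannon entropy is H(X) = -Σ p(x) log p(x).

For P = (2/5, 1/5, 2/5):
H = -2/5 × log_2(2/5) -1/5 × log_2(1/5) -2/5 × log_2(2/5)
H = 1.5219 bits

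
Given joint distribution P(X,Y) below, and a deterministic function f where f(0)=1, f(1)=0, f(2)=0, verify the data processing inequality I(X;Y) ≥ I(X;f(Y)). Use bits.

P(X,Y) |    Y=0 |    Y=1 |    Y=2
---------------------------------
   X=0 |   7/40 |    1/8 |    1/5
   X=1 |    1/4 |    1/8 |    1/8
I(X;Y) = 0.0222, I(X;f(Y)) = 0.0167, inequality holds: 0.0222 ≥ 0.0167

Data Processing Inequality: For any Markov chain X → Y → Z, we have I(X;Y) ≥ I(X;Z).

Here Z = f(Y) is a deterministic function of Y, forming X → Y → Z.

Original I(X;Y) = 0.0222 bits

After applying f:
P(X,Z) where Z=f(Y):
- P(X,Z=0) = P(X,Y=1) + P(X,Y=2)
- P(X,Z=1) = P(X,Y=0)

I(X;Z) = I(X;f(Y)) = 0.0167 bits

Verification: 0.0222 ≥ 0.0167 ✓

Information cannot be created by processing; the function f can only lose information about X.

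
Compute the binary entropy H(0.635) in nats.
0.6562 nats

The binary entropy function is:
H(p) = -p log(p) - (1-p) log(1-p)

H(0.635) = -0.635 × log_e(0.635) - 0.365 × log_e(0.365)
H(0.635) = 0.6562 nats

Note: Binary entropy is maximized at p=0.5 (H=1 bit) and minimized at p=0 or p=1 (H=0).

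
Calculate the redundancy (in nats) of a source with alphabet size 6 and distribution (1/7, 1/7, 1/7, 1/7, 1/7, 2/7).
0.0439 nats

Redundancy measures how far a source is from maximum entropy:
R = H_max - H(X)

Maximum entropy for 6 symbols: H_max = log_e(6) = 1.7918 nats
Actual entropy: H(X) = 1.7479 nats
Redundancy: R = 1.7918 - 1.7479 = 0.0439 nats

This redundancy represents potential for compression: the source could be compressed by 0.0439 nats per symbol.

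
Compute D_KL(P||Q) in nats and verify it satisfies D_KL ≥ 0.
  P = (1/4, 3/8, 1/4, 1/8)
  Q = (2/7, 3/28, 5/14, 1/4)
0.2606 nats

KL divergence satisfies the Gibbs inequality: D_KL(P||Q) ≥ 0 for all distributions P, Q.

D_KL(P||Q) = Σ p(x) log(p(x)/q(x))
Term by term:
  x=0: 1/4 × log_e[(1/4)/(2/7)] = -0.0334
  x=1: 3/8 × log_e[(3/8)/(3/28)] = 0.4698
  x=2: 1/4 × log_e[(1/4)/(5/14)] = -0.0892
  x=3: 1/8 × log_e[(1/8)/(1/4)] = -0.0866
D_KL(P||Q) = 0.2606 nats

D_KL(P||Q) = 0.2606 ≥ 0 ✓

This non-negativity is a fundamental property: relative entropy cannot be negative because it measures how different Q is from P.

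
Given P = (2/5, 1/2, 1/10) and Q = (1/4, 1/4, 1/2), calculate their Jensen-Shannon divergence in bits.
0.1482 bits

Jensen-Shannon divergence is:
JSD(P||Q) = 0.5 × D_KL(P||M) + 0.5 × D_KL(Q||M)
where M = 0.5 × (P + Q) is the mixture distribution.

M = 0.5 × (2/5, 1/2, 1/10) + 0.5 × (1/4, 1/4, 1/2) = (13/40, 3/8, 3/10)

D_KL(P||M) = 0.1688 bits
D_KL(Q||M) = 0.1276 bits

JSD(P||Q) = 0.5 × 0.1688 + 0.5 × 0.1276 = 0.1482 bits

Unlike KL divergence, JSD is symmetric and bounded: 0 ≤ JSD ≤ log(2).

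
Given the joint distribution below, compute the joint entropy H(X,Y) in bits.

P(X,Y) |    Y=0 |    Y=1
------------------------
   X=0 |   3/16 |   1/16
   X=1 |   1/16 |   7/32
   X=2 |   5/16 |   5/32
2.3753 bits

Joint entropy is H(X,Y) = -Σ_{x,y} p(x,y) log p(x,y).

Summing over all non-zero entries:
H(X,Y) = -[3/16·log_2(3/16) + 1/16·log_2(1/16) + 1/16·log_2(1/16) + 7/32·log_2(7/32) + 5/16·log_2(5/16) + 5/32·log_2(5/32)]
H(X,Y) = 2.3753 bits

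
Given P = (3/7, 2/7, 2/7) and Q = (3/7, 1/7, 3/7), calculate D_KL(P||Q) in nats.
0.0822 nats

KL divergence: D_KL(P||Q) = Σ p(x) log(p(x)/q(x))

Computing term by term:
  x=0: 3/7 × log_e[(3/7)/(3/7)] = 3/7 × 0.0000 = 0.0000
  x=1: 2/7 × log_e[(2/7)/(1/7)] = 2/7 × 0.6931 = 0.1980
  x=2: 2/7 × log_e[(2/7)/(3/7)] = 2/7 × -0.4055 = -0.1158

D_KL(P||Q) = 0.0822 nats

Note: KL divergence is always non-negative and equals 0 iff P = Q.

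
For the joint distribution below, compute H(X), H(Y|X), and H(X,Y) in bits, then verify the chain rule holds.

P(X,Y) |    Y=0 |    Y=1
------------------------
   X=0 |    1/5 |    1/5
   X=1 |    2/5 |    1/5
H(X,Y) = 1.9219, H(X) = 0.9710, H(Y|X) = 0.9510 (all in bits)

Chain rule: H(X,Y) = H(X) + H(Y|X)

Left side — joint entropy directly:
H(X,Y) = -Σ p(x,y) log p(x,y) = 1.9219 bits

Right side — compute H(Y|X) from the conditional distributions:
P(X) = (2/5, 3/5), so H(X) = 0.9710 bits
H(Y|X) = Σ_x P(X=x) · H(Y|X=x):
  P(Y|X=0) = (1/2, 1/2), H(Y|X=0) = 1.0000, weight P(X=0) = 2/5
  P(Y|X=1) = (2/3, 1/3), H(Y|X=1) = 0.9183, weight P(X=1) = 3/5
H(Y|X) = 0.9510 bits

H(X) + H(Y|X) = 0.9710 + 0.9510 = 1.9219 bits

Both sides equal 1.9219 bits. ✓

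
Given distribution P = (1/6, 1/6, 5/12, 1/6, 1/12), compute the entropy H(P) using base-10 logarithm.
0.6374 dits

Shannon entropy is H(X) = -Σ p(x) log p(x).

For P = (1/6, 1/6, 5/12, 1/6, 1/12):
H = -1/6 × log_10(1/6) -1/6 × log_10(1/6) -5/12 × log_10(5/12) -1/6 × log_10(1/6) -1/12 × log_10(1/12)
H = 0.6374 dits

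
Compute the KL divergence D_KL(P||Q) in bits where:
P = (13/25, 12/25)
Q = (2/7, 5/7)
0.1740 bits

KL divergence: D_KL(P||Q) = Σ p(x) log(p(x)/q(x))

Computing term by term:
  x=0: 13/25 × log_2[(13/25)/(2/7)] = 13/25 × 0.8639 = 0.4492
  x=1: 12/25 × log_2[(12/25)/(5/7)] = 12/25 × -0.5735 = -0.2753

D_KL(P||Q) = 0.1740 bits

Note: KL divergence is always non-negative and equals 0 iff P = Q.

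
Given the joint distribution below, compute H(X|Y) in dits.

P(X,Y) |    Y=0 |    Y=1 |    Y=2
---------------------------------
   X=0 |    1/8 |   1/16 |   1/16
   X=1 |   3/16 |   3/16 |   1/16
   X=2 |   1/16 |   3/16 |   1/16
0.4450 dits

Using the chain rule: H(X|Y) = H(X,Y) - H(Y)

First, compute H(X,Y) = 0.8981 dits

Marginal P(Y) = (3/8, 7/16, 3/16)
H(Y) = 0.4531 dits

H(X|Y) = H(X,Y) - H(Y) = 0.8981 - 0.4531 = 0.4450 dits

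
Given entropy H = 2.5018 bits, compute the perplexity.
5.6639

Perplexity is 2^H (or exp(H) for natural log).

H = 2.5018 bits
Perplexity = 2^2.5018 = 5.6639

Interpretation: The model's uncertainty is equivalent to choosing uniformly among 5.7 options.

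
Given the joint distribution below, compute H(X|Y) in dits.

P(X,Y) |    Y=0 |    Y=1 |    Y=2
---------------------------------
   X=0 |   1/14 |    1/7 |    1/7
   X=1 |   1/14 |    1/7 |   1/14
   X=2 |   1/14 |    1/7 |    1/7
0.4703 dits

Using the chain rule: H(X|Y) = H(X,Y) - H(Y)

First, compute H(X,Y) = 0.9311 dits

Marginal P(Y) = (3/14, 3/7, 5/14)
H(Y) = 0.4608 dits

H(X|Y) = H(X,Y) - H(Y) = 0.9311 - 0.4608 = 0.4703 dits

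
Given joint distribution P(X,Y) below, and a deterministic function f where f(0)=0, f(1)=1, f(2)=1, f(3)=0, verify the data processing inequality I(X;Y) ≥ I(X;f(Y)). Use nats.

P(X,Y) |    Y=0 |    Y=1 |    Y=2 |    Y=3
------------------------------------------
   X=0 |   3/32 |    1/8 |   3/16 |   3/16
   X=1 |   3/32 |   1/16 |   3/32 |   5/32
I(X;Y) = 0.0103, I(X;f(Y)) = 0.0098, inequality holds: 0.0103 ≥ 0.0098

Data Processing Inequality: For any Markov chain X → Y → Z, we have I(X;Y) ≥ I(X;Z).

Here Z = f(Y) is a deterministic function of Y, forming X → Y → Z.

Original I(X;Y) = 0.0103 nats

After applying f:
P(X,Z) where Z=f(Y):
- P(X,Z=0) = P(X,Y=0) + P(X,Y=3)
- P(X,Z=1) = P(X,Y=1) + P(X,Y=2)

I(X;Z) = I(X;f(Y)) = 0.0098 nats

Verification: 0.0103 ≥ 0.0098 ✓

Information cannot be created by processing; the function f can only lose information about X.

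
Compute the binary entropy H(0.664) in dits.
0.2772 dits

The binary entropy function is:
H(p) = -p log(p) - (1-p) log(1-p)

H(0.664) = -0.664 × log_10(0.664) - 0.336 × log_10(0.336)
H(0.664) = 0.2772 dits

Note: Binary entropy is maximized at p=0.5 (H=1 bit) and minimized at p=0 or p=1 (H=0).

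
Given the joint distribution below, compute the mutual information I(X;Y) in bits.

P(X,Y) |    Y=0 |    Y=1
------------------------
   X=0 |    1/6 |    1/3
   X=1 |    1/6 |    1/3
0.0000 bits

Mutual information: I(X;Y) = H(X) + H(Y) - H(X,Y)

Marginals:
P(X) = (1/2, 1/2), H(X) = 1.0000 bits
P(Y) = (1/3, 2/3), H(Y) = 0.9183 bits

Joint entropy: H(X,Y) = 1.9183 bits

I(X;Y) = 1.0000 + 0.9183 - 1.9183 = 0.0000 bits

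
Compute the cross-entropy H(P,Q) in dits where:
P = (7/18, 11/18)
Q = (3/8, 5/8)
0.2904 dits

Cross-entropy: H(P,Q) = -Σ p(x) log q(x)

Alternatively: H(P,Q) = H(P) + D_KL(P||Q)
H(P) = 0.2902 dits
D_KL(P||Q) = 0.0002 dits

H(P,Q) = 0.2902 + 0.0002 = 0.2904 dits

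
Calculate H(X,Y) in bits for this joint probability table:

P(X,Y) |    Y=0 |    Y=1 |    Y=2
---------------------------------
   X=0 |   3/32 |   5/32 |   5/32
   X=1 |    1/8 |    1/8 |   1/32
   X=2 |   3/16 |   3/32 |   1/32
2.9925 bits

Joint entropy is H(X,Y) = -Σ_{x,y} p(x,y) log p(x,y).

Summing over all non-zero entries:
H(X,Y) = -[3/32·log_2(3/32) + 5/32·log_2(5/32) + 5/32·log_2(5/32) + 1/8·log_2(1/8) + 1/8·log_2(1/8) + 1/32·log_2(1/32) + 3/16·log_2(3/16) + 3/32·log_2(3/32) + 1/32·log_2(1/32)]
H(X,Y) = 2.9925 bits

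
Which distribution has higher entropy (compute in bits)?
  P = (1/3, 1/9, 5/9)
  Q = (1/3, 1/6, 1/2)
Q

Computing entropies in bits:
H(P) = 1.3516
H(Q) = 1.4591

Distribution Q has higher entropy.

Intuition: The distribution closer to uniform (more spread out) has higher entropy.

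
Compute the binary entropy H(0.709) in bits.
0.8700 bits

The binary entropy function is:
H(p) = -p log(p) - (1-p) log(1-p)

H(0.709) = -0.709 × log_2(0.709) - 0.291 × log_2(0.291)
H(0.709) = 0.8700 bits

Note: Binary entropy is maximized at p=0.5 (H=1 bit) and minimized at p=0 or p=1 (H=0).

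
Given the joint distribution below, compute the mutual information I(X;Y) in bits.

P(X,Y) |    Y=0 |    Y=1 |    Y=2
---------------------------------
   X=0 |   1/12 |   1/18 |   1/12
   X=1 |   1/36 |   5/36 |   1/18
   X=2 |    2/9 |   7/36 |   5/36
0.0699 bits

Mutual information: I(X;Y) = H(X) + H(Y) - H(X,Y)

Marginals:
P(X) = (2/9, 2/9, 5/9), H(X) = 1.4355 bits
P(Y) = (1/3, 7/18, 5/18), H(Y) = 1.5715 bits

Joint entropy: H(X,Y) = 2.9371 bits

I(X;Y) = 1.4355 + 1.5715 - 2.9371 = 0.0699 bits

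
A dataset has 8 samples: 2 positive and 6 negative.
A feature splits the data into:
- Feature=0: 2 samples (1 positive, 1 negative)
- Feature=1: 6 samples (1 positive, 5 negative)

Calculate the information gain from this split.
0.0738 bits

Information Gain = H(Y) - H(Y|Feature)

Before split:
P(positive) = 2/8 = 0.2500
H(Y) = 0.8113 bits

After split:
Feature=0: H = 1.0000 bits (weight = 2/8)
Feature=1: H = 0.6500 bits (weight = 6/8)
H(Y|Feature) = (2/8)×1.0000 + (6/8)×0.6500 = 0.7375 bits

Information Gain = 0.8113 - 0.7375 = 0.0738 bits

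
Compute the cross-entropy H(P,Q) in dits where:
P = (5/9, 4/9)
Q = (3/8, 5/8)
0.3274 dits

Cross-entropy: H(P,Q) = -Σ p(x) log q(x)

Alternatively: H(P,Q) = H(P) + D_KL(P||Q)
H(P) = 0.2983 dits
D_KL(P||Q) = 0.0290 dits

H(P,Q) = 0.2983 + 0.0290 = 0.3274 dits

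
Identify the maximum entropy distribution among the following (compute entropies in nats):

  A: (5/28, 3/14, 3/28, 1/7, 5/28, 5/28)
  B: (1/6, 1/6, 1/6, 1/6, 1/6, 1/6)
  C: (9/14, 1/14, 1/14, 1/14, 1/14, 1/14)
B

For a discrete distribution over n outcomes, entropy is maximized by the uniform distribution.

Computing entropies:
H(A) = 1.7703 nats
H(B) = 1.7918 nats
H(C) = 1.2266 nats

The uniform distribution (where all probabilities equal 1/6) achieves the maximum entropy of log_e(6) = 1.7918 nats.

Distribution B has the highest entropy.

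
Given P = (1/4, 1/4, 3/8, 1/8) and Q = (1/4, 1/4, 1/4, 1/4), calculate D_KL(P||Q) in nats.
0.0654 nats

KL divergence: D_KL(P||Q) = Σ p(x) log(p(x)/q(x))

Computing term by term:
  x=0: 1/4 × log_e[(1/4)/(1/4)] = 1/4 × 0.0000 = 0.0000
  x=1: 1/4 × log_e[(1/4)/(1/4)] = 1/4 × 0.0000 = 0.0000
  x=2: 3/8 × log_e[(3/8)/(1/4)] = 3/8 × 0.4055 = 0.1520
  x=3: 1/8 × log_e[(1/8)/(1/4)] = 1/8 × -0.6931 = -0.0866

D_KL(P||Q) = 0.0654 nats

Note: KL divergence is always non-negative and equals 0 iff P = Q.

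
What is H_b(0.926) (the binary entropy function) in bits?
0.3807 bits

The binary entropy function is:
H(p) = -p log(p) - (1-p) log(1-p)

H(0.926) = -0.926 × log_2(0.926) - 0.074 × log_2(0.074)
H(0.926) = 0.3807 bits

Note: Binary entropy is maximized at p=0.5 (H=1 bit) and minimized at p=0 or p=1 (H=0).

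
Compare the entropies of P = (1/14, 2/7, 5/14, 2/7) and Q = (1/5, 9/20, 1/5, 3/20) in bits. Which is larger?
Q

Computing entropies in bits:
H(P) = 1.8352
H(Q) = 1.8577

Distribution Q has higher entropy.

Intuition: The distribution closer to uniform (more spread out) has higher entropy.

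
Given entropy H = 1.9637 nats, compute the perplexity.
7.1256

Perplexity is e^H (or exp(H) for natural log).

H = 1.9637 nats
Perplexity = e^1.9637 = 7.1256

Interpretation: The model's uncertainty is equivalent to choosing uniformly among 7.1 options.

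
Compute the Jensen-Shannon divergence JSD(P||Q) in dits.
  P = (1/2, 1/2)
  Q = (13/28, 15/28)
0.0003 dits

Jensen-Shannon divergence is:
JSD(P||Q) = 0.5 × D_KL(P||M) + 0.5 × D_KL(Q||M)
where M = 0.5 × (P + Q) is the mixture distribution.

M = 0.5 × (1/2, 1/2) + 0.5 × (13/28, 15/28) = (0.482143, 0.517857)

D_KL(P||M) = 0.0003 dits
D_KL(Q||M) = 0.0003 dits

JSD(P||Q) = 0.5 × 0.0003 + 0.5 × 0.0003 = 0.0003 dits

Unlike KL divergence, JSD is symmetric and bounded: 0 ≤ JSD ≤ log(2).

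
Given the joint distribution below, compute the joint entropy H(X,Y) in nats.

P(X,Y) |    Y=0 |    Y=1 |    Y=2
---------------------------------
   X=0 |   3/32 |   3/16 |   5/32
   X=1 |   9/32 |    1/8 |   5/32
1.7326 nats

Joint entropy is H(X,Y) = -Σ_{x,y} p(x,y) log p(x,y).

Summing over all non-zero entries:
H(X,Y) = -[3/32·log_e(3/32) + 3/16·log_e(3/16) + 5/32·log_e(5/32) + 9/32·log_e(9/32) + 1/8·log_e(1/8) + 5/32·log_e(5/32)]
H(X,Y) = 1.7326 nats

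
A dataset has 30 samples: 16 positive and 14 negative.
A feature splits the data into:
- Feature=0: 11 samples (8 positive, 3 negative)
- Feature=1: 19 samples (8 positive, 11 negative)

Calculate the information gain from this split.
0.0649 bits

Information Gain = H(Y) - H(Y|Feature)

Before split:
P(positive) = 16/30 = 0.5333
H(Y) = 0.9968 bits

After split:
Feature=0: H = 0.8454 bits (weight = 11/30)
Feature=1: H = 0.9819 bits (weight = 19/30)
H(Y|Feature) = (11/30)×0.8454 + (19/30)×0.9819 = 0.9319 bits

Information Gain = 0.9968 - 0.9319 = 0.0649 bits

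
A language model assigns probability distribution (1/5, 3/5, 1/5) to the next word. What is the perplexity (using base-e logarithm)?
2.5864

Perplexity is e^H (or exp(H) for natural log).

First, H = -Σ p log p = 0.9503 nats
Perplexity = e^0.9503 = 2.5864

Interpretation: The model's uncertainty is equivalent to choosing uniformly among 2.6 options.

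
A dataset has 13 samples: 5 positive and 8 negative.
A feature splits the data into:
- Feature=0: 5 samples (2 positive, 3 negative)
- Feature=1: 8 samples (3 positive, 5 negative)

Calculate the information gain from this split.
0.0005 bits

Information Gain = H(Y) - H(Y|Feature)

Before split:
P(positive) = 5/13 = 0.3846
H(Y) = 0.9612 bits

After split:
Feature=0: H = 0.9710 bits (weight = 5/13)
Feature=1: H = 0.9544 bits (weight = 8/13)
H(Y|Feature) = (5/13)×0.9710 + (8/13)×0.9544 = 0.9608 bits

Information Gain = 0.9612 - 0.9608 = 0.0005 bits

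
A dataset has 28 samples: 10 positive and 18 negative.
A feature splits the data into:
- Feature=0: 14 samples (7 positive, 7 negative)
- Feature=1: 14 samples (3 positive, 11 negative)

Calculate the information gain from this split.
0.0655 bits

Information Gain = H(Y) - H(Y|Feature)

Before split:
P(positive) = 10/28 = 0.3571
H(Y) = 0.9403 bits

After split:
Feature=0: H = 1.0000 bits (weight = 14/28)
Feature=1: H = 0.7496 bits (weight = 14/28)
H(Y|Feature) = (14/28)×1.0000 + (14/28)×0.7496 = 0.8748 bits

Information Gain = 0.9403 - 0.8748 = 0.0655 bits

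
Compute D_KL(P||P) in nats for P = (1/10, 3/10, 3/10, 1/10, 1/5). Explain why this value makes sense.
0.0000 nats

KL divergence satisfies the Gibbs inequality: D_KL(P||Q) ≥ 0 for all distributions P, Q.

D_KL(P||Q) = Σ p(x) log(p(x)/q(x))
Each term is p(x) × log_e(p(x)/p(x)) = p(x) × log_e(1) = 0, so the sum is 0.
D_KL(P||Q) = 0.0000 nats

When P = Q, the KL divergence is exactly 0, as there is no 'divergence' between identical distributions.

This non-negativity is a fundamental property: relative entropy cannot be negative because it measures how different Q is from P.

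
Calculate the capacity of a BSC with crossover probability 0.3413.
0.0739 bits

For a binary symmetric channel (BSC) with error probability p:
Capacity C = 1 - H(p) bits per symbol

where H(p) = -p log₂(p) - (1-p) log₂(1-p) is the binary entropy function.

H(0.3413) = 0.9261 bits
C = 1 - 0.9261 = 0.0739 bits per symbol

This means we can reliably transmit up to 0.0739 bits of information per channel use.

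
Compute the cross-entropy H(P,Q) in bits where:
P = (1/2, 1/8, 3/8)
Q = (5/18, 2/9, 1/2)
1.5702 bits

Cross-entropy: H(P,Q) = -Σ p(x) log q(x)

Alternatively: H(P,Q) = H(P) + D_KL(P||Q)
H(P) = 1.4056 bits
D_KL(P||Q) = 0.1646 bits

H(P,Q) = 1.4056 + 0.1646 = 1.5702 bits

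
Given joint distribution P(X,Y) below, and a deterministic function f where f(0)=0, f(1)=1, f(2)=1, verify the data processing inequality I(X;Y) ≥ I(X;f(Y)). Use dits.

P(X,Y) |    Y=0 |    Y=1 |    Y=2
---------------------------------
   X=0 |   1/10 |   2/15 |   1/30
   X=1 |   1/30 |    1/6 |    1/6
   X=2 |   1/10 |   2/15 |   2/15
I(X;Y) = 0.0286, I(X;f(Y)) = 0.0175, inequality holds: 0.0286 ≥ 0.0175

Data Processing Inequality: For any Markov chain X → Y → Z, we have I(X;Y) ≥ I(X;Z).

Here Z = f(Y) is a deterministic function of Y, forming X → Y → Z.

Original I(X;Y) = 0.0286 dits

After applying f:
P(X,Z) where Z=f(Y):
- P(X,Z=0) = P(X,Y=0)
- P(X,Z=1) = P(X,Y=1) + P(X,Y=2)

I(X;Z) = I(X;f(Y)) = 0.0175 dits

Verification: 0.0286 ≥ 0.0175 ✓

Information cannot be created by processing; the function f can only lose information about X.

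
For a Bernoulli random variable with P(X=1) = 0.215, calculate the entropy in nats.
0.5205 nats

The binary entropy function is:
H(p) = -p log(p) - (1-p) log(1-p)

H(0.215) = -0.215 × log_e(0.215) - 0.785 × log_e(0.785)
H(0.215) = 0.5205 nats

Note: Binary entropy is maximized at p=0.5 (H=1 bit) and minimized at p=0 or p=1 (H=0).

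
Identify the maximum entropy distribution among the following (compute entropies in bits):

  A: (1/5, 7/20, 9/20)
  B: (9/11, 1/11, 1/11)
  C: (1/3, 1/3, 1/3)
C

For a discrete distribution over n outcomes, entropy is maximized by the uniform distribution.

Computing entropies:
H(A) = 1.5129 bits
H(B) = 0.8659 bits
H(C) = 1.5850 bits

The uniform distribution (where all probabilities equal 1/3) achieves the maximum entropy of log_2(3) = 1.5850 bits.

Distribution C has the highest entropy.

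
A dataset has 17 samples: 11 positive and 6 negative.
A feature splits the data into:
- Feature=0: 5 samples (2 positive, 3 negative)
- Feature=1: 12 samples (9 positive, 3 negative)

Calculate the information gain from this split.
0.0784 bits

Information Gain = H(Y) - H(Y|Feature)

Before split:
P(positive) = 11/17 = 0.6471
H(Y) = 0.9367 bits

After split:
Feature=0: H = 0.9710 bits (weight = 5/17)
Feature=1: H = 0.8113 bits (weight = 12/17)
H(Y|Feature) = (5/17)×0.9710 + (12/17)×0.8113 = 0.8582 bits

Information Gain = 0.9367 - 0.8582 = 0.0784 bits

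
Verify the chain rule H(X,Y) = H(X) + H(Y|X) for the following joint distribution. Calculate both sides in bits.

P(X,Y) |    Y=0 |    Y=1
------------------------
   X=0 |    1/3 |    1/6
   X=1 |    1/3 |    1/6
H(X,Y) = 1.9183, H(X) = 1.0000, H(Y|X) = 0.9183 (all in bits)

Chain rule: H(X,Y) = H(X) + H(Y|X)

Left side — joint entropy directly:
H(X,Y) = -Σ p(x,y) log p(x,y) = 1.9183 bits

Right side — compute H(Y|X) from the conditional distributions:
P(X) = (1/2, 1/2), so H(X) = 1.0000 bits
H(Y|X) = Σ_x P(X=x) · H(Y|X=x):
  P(Y|X=0) = (2/3, 1/3), H(Y|X=0) = 0.9183, weight P(X=0) = 1/2
  P(Y|X=1) = (2/3, 1/3), H(Y|X=1) = 0.9183, weight P(X=1) = 1/2
H(Y|X) = 0.9183 bits

H(X) + H(Y|X) = 1.0000 + 0.9183 = 1.9183 bits

Both sides equal 1.9183 bits. ✓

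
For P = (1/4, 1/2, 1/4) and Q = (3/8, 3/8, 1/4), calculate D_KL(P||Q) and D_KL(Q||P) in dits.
D_KL(P||Q) = 0.0184, D_KL(Q||P) = 0.0192

KL divergence is not symmetric: D_KL(P||Q) ≠ D_KL(Q||P) in general.

D_KL(P||Q) = 0.0184 dits
D_KL(Q||P) = 0.0192 dits

No, they are not equal!

This asymmetry is why KL divergence is not a true distance metric.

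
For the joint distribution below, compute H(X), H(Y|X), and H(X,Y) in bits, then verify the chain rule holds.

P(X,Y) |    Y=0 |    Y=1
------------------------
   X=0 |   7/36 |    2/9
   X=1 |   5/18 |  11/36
H(X,Y) = 1.9776, H(X) = 0.9799, H(Y|X) = 0.9977 (all in bits)

Chain rule: H(X,Y) = H(X) + H(Y|X)

Left side — joint entropy directly:
H(X,Y) = -Σ p(x,y) log p(x,y) = 1.9776 bits

Right side — compute H(Y|X) from the conditional distributions:
P(X) = (5/12, 7/12), so H(X) = 0.9799 bits
H(Y|X) = Σ_x P(X=x) · H(Y|X=x):
  P(Y|X=0) = (7/15, 8/15), H(Y|X=0) = 0.9968, weight P(X=0) = 5/12
  P(Y|X=1) = (10/21, 11/21), H(Y|X=1) = 0.9984, weight P(X=1) = 7/12
H(Y|X) = 0.9977 bits

H(X) + H(Y|X) = 0.9799 + 0.9977 = 1.9776 bits

Both sides equal 1.9776 bits. ✓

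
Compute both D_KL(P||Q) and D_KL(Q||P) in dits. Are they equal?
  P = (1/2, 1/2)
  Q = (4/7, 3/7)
D_KL(P||Q) = 0.0045, D_KL(Q||P) = 0.0044

KL divergence is not symmetric: D_KL(P||Q) ≠ D_KL(Q||P) in general.

D_KL(P||Q) = 0.0045 dits
D_KL(Q||P) = 0.0044 dits

No, they are not equal!

This asymmetry is why KL divergence is not a true distance metric.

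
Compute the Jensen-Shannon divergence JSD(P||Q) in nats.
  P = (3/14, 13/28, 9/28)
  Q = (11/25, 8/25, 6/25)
0.0295 nats

Jensen-Shannon divergence is:
JSD(P||Q) = 0.5 × D_KL(P||M) + 0.5 × D_KL(Q||M)
where M = 0.5 × (P + Q) is the mixture distribution.

M = 0.5 × (3/14, 13/28, 9/28) + 0.5 × (11/25, 8/25, 6/25) = (0.327143, 0.392143, 0.280714)

D_KL(P||M) = 0.0313 nats
D_KL(Q||M) = 0.0277 nats

JSD(P||Q) = 0.5 × 0.0313 + 0.5 × 0.0277 = 0.0295 nats

Unlike KL divergence, JSD is symmetric and bounded: 0 ≤ JSD ≤ log(2).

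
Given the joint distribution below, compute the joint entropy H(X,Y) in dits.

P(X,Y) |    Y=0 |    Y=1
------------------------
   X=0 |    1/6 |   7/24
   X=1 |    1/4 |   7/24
0.5924 dits

Joint entropy is H(X,Y) = -Σ_{x,y} p(x,y) log p(x,y).

Summing over all non-zero entries:
H(X,Y) = -[1/6·log_10(1/6) + 7/24·log_10(7/24) + 1/4·log_10(1/4) + 7/24·log_10(7/24)]
H(X,Y) = 0.5924 dits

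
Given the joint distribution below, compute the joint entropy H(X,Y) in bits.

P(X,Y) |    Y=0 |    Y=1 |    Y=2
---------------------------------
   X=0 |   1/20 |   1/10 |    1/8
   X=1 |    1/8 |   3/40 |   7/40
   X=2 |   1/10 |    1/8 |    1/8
3.1008 bits

Joint entropy is H(X,Y) = -Σ_{x,y} p(x,y) log p(x,y).

Summing over all non-zero entries:
H(X,Y) = -[1/20·log_2(1/20) + 1/10·log_2(1/10) + 1/8·log_2(1/8) + 1/8·log_2(1/8) + 3/40·log_2(3/40) + 7/40·log_2(7/40) + 1/10·log_2(1/10) + 1/8·log_2(1/8) + 1/8·log_2(1/8)]
H(X,Y) = 3.1008 bits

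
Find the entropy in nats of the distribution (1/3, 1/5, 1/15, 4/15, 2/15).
1.4898 nats

Shannon entropy is H(X) = -Σ p(x) log p(x).

For P = (1/3, 1/5, 1/15, 4/15, 2/15):
H = -1/3 × log_e(1/3) -1/5 × log_e(1/5) -1/15 × log_e(1/15) -4/15 × log_e(4/15) -2/15 × log_e(2/15)
H = 1.4898 nats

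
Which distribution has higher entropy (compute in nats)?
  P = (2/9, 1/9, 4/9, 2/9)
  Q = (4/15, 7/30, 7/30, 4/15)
Q

Computing entropies in nats:
H(P) = 1.2730
H(Q) = 1.3841

Distribution Q has higher entropy.

Intuition: The distribution closer to uniform (more spread out) has higher entropy.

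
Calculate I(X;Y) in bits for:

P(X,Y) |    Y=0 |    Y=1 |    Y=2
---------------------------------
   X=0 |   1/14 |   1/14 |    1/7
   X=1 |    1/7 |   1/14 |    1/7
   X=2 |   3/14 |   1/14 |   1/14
0.0689 bits

Mutual information: I(X;Y) = H(X) + H(Y) - H(X,Y)

Marginals:
P(X) = (2/7, 5/14, 5/14), H(X) = 1.5774 bits
P(Y) = (3/7, 3/14, 5/14), H(Y) = 1.5306 bits

Joint entropy: H(X,Y) = 3.0391 bits

I(X;Y) = 1.5774 + 1.5306 - 3.0391 = 0.0689 bits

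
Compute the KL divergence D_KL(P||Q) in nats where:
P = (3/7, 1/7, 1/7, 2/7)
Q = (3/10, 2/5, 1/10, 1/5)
0.1586 nats

KL divergence: D_KL(P||Q) = Σ p(x) log(p(x)/q(x))

Computing term by term:
  x=0: 3/7 × log_e[(3/7)/(3/10)] = 3/7 × 0.3567 = 0.1529
  x=1: 1/7 × log_e[(1/7)/(2/5)] = 1/7 × -1.0296 = -0.1471
  x=2: 1/7 × log_e[(1/7)/(1/10)] = 1/7 × 0.3567 = 0.0510
  x=3: 2/7 × log_e[(2/7)/(1/5)] = 2/7 × 0.3567 = 0.1019

D_KL(P||Q) = 0.1586 nats

Note: KL divergence is always non-negative and equals 0 iff P = Q.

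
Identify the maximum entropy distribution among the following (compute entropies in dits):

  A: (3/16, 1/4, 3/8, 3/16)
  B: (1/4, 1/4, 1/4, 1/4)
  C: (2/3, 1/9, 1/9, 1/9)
B

For a discrete distribution over n outcomes, entropy is maximized by the uniform distribution.

Computing entropies:
H(A) = 0.5829 dits
H(B) = 0.6021 dits
H(C) = 0.4355 dits

The uniform distribution (where all probabilities equal 1/4) achieves the maximum entropy of log_10(4) = 0.6021 dits.

Distribution B has the highest entropy.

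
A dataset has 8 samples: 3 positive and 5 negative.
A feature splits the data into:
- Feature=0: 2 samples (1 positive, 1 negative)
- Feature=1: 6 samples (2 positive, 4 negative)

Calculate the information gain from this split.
0.0157 bits

Information Gain = H(Y) - H(Y|Feature)

Before split:
P(positive) = 3/8 = 0.3750
H(Y) = 0.9544 bits

After split:
Feature=0: H = 1.0000 bits (weight = 2/8)
Feature=1: H = 0.9183 bits (weight = 6/8)
H(Y|Feature) = (2/8)×1.0000 + (6/8)×0.9183 = 0.9387 bits

Information Gain = 0.9544 - 0.9387 = 0.0157 bits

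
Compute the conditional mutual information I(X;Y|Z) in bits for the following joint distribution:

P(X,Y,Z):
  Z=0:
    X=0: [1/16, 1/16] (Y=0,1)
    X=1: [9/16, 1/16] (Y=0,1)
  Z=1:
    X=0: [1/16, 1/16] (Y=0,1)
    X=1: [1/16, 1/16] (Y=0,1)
0.0694 bits

Conditional mutual information: I(X;Y|Z) = H(X|Z) + H(Y|Z) - H(X,Y|Z)

H(Z) = 0.8113
H(X,Z) = 1.5488 → H(X|Z) = 0.7375
H(Y,Z) = 1.5488 → H(Y|Z) = 0.7375
H(X,Y,Z) = 2.2169 → H(X,Y|Z) = 1.4056

I(X;Y|Z) = 0.7375 + 0.7375 - 1.4056 = 0.0694 bits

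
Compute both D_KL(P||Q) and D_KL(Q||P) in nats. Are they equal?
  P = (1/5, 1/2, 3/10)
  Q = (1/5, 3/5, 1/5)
D_KL(P||Q) = 0.0305, D_KL(Q||P) = 0.0283

KL divergence is not symmetric: D_KL(P||Q) ≠ D_KL(Q||P) in general.

D_KL(P||Q) = 0.0305 nats
D_KL(Q||P) = 0.0283 nats

No, they are not equal!

This asymmetry is why KL divergence is not a true distance metric.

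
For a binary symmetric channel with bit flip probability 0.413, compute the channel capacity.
0.0220 bits

For a binary symmetric channel (BSC) with error probability p:
Capacity C = 1 - H(p) bits per symbol

where H(p) = -p log₂(p) - (1-p) log₂(1-p) is the binary entropy function.

H(0.413) = 0.9780 bits
C = 1 - 0.9780 = 0.0220 bits per symbol

This means we can reliably transmit up to 0.0220 bits of information per channel use.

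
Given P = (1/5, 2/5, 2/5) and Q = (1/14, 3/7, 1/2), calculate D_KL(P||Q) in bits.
0.1285 bits

KL divergence: D_KL(P||Q) = Σ p(x) log(p(x)/q(x))

Computing term by term:
  x=0: 1/5 × log_2[(1/5)/(1/14)] = 1/5 × 1.4854 = 0.2971
  x=1: 2/5 × log_2[(2/5)/(3/7)] = 2/5 × -0.0995 = -0.0398
  x=2: 2/5 × log_2[(2/5)/(1/2)] = 2/5 × -0.3219 = -0.1288

D_KL(P||Q) = 0.1285 bits

Note: KL divergence is always non-negative and equals 0 iff P = Q.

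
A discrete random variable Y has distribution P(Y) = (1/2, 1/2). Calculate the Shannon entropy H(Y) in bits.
1.0000 bits

Shannon entropy is H(X) = -Σ p(x) log p(x).

For P = (1/2, 1/2):
H = -1/2 × log_2(1/2) -1/2 × log_2(1/2)
H = 1.0000 bits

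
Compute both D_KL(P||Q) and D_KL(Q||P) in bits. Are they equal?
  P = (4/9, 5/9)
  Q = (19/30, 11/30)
D_KL(P||Q) = 0.1059, D_KL(Q||P) = 0.1038

KL divergence is not symmetric: D_KL(P||Q) ≠ D_KL(Q||P) in general.

D_KL(P||Q) = 0.1059 bits
D_KL(Q||P) = 0.1038 bits

No, they are not equal!

This asymmetry is why KL divergence is not a true distance metric.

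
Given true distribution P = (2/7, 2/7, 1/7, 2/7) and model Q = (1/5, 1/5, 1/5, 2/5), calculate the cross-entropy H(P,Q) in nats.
1.4114 nats

Cross-entropy: H(P,Q) = -Σ p(x) log q(x)

Alternatively: H(P,Q) = H(P) + D_KL(P||Q)
H(P) = 1.3518 nats
D_KL(P||Q) = 0.0596 nats

H(P,Q) = 1.3518 + 0.0596 = 1.4114 nats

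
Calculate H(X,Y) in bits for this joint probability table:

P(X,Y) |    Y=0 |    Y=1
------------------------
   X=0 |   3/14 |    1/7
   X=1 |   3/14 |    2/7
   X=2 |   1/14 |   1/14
2.4138 bits

Joint entropy is H(X,Y) = -Σ_{x,y} p(x,y) log p(x,y).

Summing over all non-zero entries:
H(X,Y) = -[3/14·log_2(3/14) + 1/7·log_2(1/7) + 3/14·log_2(3/14) + 2/7·log_2(2/7) + 1/14·log_2(1/14) + 1/14·log_2(1/14)]
H(X,Y) = 2.4138 bits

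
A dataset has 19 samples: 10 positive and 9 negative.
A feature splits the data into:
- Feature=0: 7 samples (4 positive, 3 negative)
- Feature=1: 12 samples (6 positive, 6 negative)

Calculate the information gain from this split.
0.0034 bits

Information Gain = H(Y) - H(Y|Feature)

Before split:
P(positive) = 10/19 = 0.5263
H(Y) = 0.9980 bits

After split:
Feature=0: H = 0.9852 bits (weight = 7/19)
Feature=1: H = 1.0000 bits (weight = 12/19)
H(Y|Feature) = (7/19)×0.9852 + (12/19)×1.0000 = 0.9946 bits

Information Gain = 0.9980 - 0.9946 = 0.0034 bits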